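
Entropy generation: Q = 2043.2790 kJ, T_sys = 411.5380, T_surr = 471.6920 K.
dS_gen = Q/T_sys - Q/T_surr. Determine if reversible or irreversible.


dS_sys = 2043.2790/411.5380 = 4.9650 kJ/K
dS_surr = -2043.2790/471.6920 = -4.3318 kJ/K
dS_gen = 4.9650 - 4.3318 = 0.6332 kJ/K (irreversible)

dS_gen = 0.6332 kJ/K, irreversible


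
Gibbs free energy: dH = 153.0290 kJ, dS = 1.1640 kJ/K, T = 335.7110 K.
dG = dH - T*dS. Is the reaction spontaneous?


T*dS = 335.7110 * 1.1640 = 390.7676 kJ
dG = 153.0290 - 390.7676 = -237.7386 kJ (spontaneous)

dG = -237.7386 kJ, spontaneous


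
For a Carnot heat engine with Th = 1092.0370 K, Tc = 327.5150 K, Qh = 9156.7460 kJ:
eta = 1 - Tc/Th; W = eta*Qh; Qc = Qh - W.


eta = 1 - 327.5150/1092.0370 = 0.7001
W = 0.7001 * 9156.7460 = 6410.5280 kJ
Qc = 9156.7460 - 6410.5280 = 2746.2180 kJ

eta = 70.0088%, W = 6410.5280 kJ, Qc = 2746.2180 kJ


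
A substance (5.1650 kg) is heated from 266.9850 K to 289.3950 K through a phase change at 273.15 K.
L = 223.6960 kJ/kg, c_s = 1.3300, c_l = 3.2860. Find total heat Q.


Q1 (sensible, solid) = 5.1650 * 1.3300 * 6.1650 = 42.3502 kJ
Q2 (latent) = 5.1650 * 223.6960 = 1155.3898 kJ
Q3 (sensible, liquid) = 5.1650 * 3.2860 * 16.2450 = 275.7132 kJ
Q_total = 1473.4532 kJ

1473.4532 kJ


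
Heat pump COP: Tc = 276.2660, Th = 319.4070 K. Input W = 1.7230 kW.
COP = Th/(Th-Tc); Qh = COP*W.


COP = 319.4070 / 43.1410 = 7.4038
Qh = 7.4038 * 1.7230 = 12.7567 kW

COP = 7.4038, Qh = 12.7567 kW


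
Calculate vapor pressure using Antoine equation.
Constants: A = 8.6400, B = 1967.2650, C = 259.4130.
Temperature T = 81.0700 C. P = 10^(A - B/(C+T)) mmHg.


C+T = 340.4830
B/(C+T) = 5.7779
log10(P) = 8.6400 - 5.7779 = 2.8621
P = 10^2.8621 = 728.0051 mmHg

728.0051 mmHg


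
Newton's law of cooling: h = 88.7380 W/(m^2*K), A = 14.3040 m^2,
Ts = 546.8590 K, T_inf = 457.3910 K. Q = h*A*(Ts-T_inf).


dT = 89.4680 K
Q = 88.7380 * 14.3040 * 89.4680 = 113562.4796 W

113562.4796 W


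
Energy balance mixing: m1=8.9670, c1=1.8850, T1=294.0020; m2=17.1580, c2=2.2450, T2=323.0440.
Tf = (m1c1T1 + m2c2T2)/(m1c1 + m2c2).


num = 17413.0167
den = 55.4225
Tf = 314.1868 K

314.1868 K


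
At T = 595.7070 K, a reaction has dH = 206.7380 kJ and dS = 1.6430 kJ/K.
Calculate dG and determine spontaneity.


T*dS = 595.7070 * 1.6430 = 978.7466 kJ
dG = 206.7380 - 978.7466 = -772.0086 kJ (spontaneous)

dG = -772.0086 kJ, spontaneous


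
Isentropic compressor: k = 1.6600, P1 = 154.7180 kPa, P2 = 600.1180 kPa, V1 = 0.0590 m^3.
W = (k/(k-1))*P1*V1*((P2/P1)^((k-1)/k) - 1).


(k-1)/k = 0.3976
(P2/P1)^exp = 1.7142
W = 2.5152 * 154.7180 * 0.0590 * (1.7142 - 1) = 16.3973 kJ

16.3973 kJ


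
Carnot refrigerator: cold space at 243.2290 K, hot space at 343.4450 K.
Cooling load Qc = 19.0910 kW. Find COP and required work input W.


COP = 243.2290 / 100.2160 = 2.4270
W = 19.0910 / 2.4270 = 7.8659 kW

COP = 2.4270, W = 7.8659 kW


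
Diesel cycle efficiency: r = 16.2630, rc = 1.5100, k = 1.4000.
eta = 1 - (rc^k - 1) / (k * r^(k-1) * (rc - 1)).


r^(k-1) = 3.0513
rc^k = 1.7806
eta = 0.6417 = 64.1695%

64.1695%


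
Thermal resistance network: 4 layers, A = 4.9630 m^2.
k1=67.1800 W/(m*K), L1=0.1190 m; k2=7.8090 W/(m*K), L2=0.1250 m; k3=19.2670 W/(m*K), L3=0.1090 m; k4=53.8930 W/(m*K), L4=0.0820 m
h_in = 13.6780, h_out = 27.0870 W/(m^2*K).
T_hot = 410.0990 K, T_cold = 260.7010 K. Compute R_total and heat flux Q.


R_conv_in = 1/(13.6780*4.9630) = 0.0147
R_1 = 0.1190/(67.1800*4.9630) = 0.0004
R_2 = 0.1250/(7.8090*4.9630) = 0.0032
R_3 = 0.1090/(19.2670*4.9630) = 0.0011
R_4 = 0.0820/(53.8930*4.9630) = 0.0003
R_conv_out = 1/(27.0870*4.9630) = 0.0074
R_total = 0.0272 K/W
Q = 149.3980 / 0.0272 = 5492.8995 W

R_total = 0.0272 K/W, Q = 5492.8995 W


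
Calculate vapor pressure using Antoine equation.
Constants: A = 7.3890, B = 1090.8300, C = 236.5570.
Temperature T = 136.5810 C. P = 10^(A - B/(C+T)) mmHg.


C+T = 373.1380
B/(C+T) = 2.9234
log10(P) = 7.3890 - 2.9234 = 4.4656
P = 10^4.4656 = 29214.8975 mmHg

29214.8975 mmHg


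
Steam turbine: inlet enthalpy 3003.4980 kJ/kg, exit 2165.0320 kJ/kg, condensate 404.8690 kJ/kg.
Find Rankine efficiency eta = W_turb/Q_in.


W = 838.4660 kJ/kg
Q_in = 2598.6290 kJ/kg
eta = 0.3227 = 32.2657%

eta = 32.2657%


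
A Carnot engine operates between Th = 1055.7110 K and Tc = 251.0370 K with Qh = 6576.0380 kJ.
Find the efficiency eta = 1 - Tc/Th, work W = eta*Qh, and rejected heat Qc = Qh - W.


eta = 1 - 251.0370/1055.7110 = 0.7622
W = 0.7622 * 6576.0380 = 5012.3252 kJ
Qc = 6576.0380 - 5012.3252 = 1563.7128 kJ

eta = 76.2210%, W = 5012.3252 kJ, Qc = 1563.7128 kJ


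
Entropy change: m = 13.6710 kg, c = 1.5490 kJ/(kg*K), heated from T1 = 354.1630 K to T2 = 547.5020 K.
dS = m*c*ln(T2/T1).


T2/T1 = 1.5459
ln(T2/T1) = 0.4356
dS = 13.6710 * 1.5490 * 0.4356 = 9.2246 kJ/K

9.2246 kJ/K


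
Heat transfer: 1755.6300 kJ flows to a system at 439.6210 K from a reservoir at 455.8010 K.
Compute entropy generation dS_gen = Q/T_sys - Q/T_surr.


dS_sys = 1755.6300/439.6210 = 3.9935 kJ/K
dS_surr = -1755.6300/455.8010 = -3.8517 kJ/K
dS_gen = 3.9935 - 3.8517 = 0.1418 kJ/K (irreversible)

dS_gen = 0.1418 kJ/K, irreversible


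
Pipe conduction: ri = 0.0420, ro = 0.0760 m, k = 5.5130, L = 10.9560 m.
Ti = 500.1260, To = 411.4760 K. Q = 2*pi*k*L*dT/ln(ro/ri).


dT = 88.6500 K
ln(ro/ri) = 0.5931
Q = 2*pi*5.5130*10.9560*88.6500 / 0.5931 = 56727.9730 W

56727.9730 W


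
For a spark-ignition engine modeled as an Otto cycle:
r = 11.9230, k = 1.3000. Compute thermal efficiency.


r^(k-1) = 2.1034
eta = 1 - 1/2.1034 = 0.5246 = 52.4572%

52.4572%


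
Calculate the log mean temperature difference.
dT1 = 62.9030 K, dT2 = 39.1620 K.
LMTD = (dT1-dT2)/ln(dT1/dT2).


dT1/dT2 = 1.6062
ln(dT1/dT2) = 0.4739
LMTD = 23.7410 / 0.4739 = 50.0984 K

50.0984 K


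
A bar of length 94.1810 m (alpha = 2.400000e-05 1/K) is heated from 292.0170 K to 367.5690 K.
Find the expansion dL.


dT = 75.5520 K
dL = 2.400000e-05 * 94.1810 * 75.5520 = 0.170774 m
L_final = 94.351774 m

dL = 0.170774 m


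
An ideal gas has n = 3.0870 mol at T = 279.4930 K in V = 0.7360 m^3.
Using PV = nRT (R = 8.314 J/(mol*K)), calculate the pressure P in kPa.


P = nRT/V = 3.0870 * 8.314 * 279.4930 / 0.7360
= 7173.2767 / 0.7360 = 9746.2999 Pa = 9.7463 kPa

9.7463 kPa


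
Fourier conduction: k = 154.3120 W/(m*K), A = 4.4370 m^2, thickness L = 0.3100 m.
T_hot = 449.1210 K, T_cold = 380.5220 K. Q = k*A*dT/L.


dT = 68.5990 K
Q = 154.3120 * 4.4370 * 68.5990 / 0.3100 = 151511.3681 W

151511.3681 W


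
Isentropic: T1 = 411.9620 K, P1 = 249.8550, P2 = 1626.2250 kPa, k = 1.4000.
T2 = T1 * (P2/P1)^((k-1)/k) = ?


(k-1)/k = 0.2857
(P2/P1)^exp = 1.7078
T2 = 411.9620 * 1.7078 = 703.5316 K

703.5316 K


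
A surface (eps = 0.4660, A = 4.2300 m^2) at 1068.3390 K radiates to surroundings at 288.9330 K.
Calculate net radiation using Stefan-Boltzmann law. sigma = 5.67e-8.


T^4 = 1.3027e+12
Tsurr^4 = 6.9693e+09
Q = 0.4660 * 5.67e-8 * 4.2300 * 1.2957e+12 = 144815.8071 W

144815.8071 W


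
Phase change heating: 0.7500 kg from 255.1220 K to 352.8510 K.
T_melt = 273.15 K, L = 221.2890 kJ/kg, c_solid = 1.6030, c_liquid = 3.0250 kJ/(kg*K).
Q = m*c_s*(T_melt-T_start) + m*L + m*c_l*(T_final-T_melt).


Q1 (sensible, solid) = 0.7500 * 1.6030 * 18.0280 = 21.6742 kJ
Q2 (latent) = 0.7500 * 221.2890 = 165.9667 kJ
Q3 (sensible, liquid) = 0.7500 * 3.0250 * 79.7010 = 180.8216 kJ
Q_total = 368.4626 kJ

368.4626 kJ


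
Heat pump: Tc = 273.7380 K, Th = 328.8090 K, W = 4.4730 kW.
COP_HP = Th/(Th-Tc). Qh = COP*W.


COP = 328.8090 / 55.0710 = 5.9706
Qh = 5.9706 * 4.4730 = 26.7067 kW

COP = 5.9706, Qh = 26.7067 kW


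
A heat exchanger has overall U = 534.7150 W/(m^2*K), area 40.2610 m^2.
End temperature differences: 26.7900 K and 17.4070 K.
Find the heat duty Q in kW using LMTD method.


LMTD = 21.7624 K
Q = 534.7150 * 40.2610 * 21.7624 = 468504.6933 W = 468.5047 kW

468.5047 kW


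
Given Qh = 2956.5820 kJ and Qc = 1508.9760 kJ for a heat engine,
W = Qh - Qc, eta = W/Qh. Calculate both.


W = 2956.5820 - 1508.9760 = 1447.6060 kJ
eta = 1447.6060 / 2956.5820 = 0.4896 = 48.9621%

W = 1447.6060 kJ, eta = 48.9621%


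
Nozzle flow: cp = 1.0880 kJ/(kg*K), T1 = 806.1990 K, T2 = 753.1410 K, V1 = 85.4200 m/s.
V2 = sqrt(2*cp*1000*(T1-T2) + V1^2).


dT = 53.0580 K
2*cp*1000*dT = 115454.2080
V1^2 = 7296.5764
V2 = sqrt(122750.7844) = 350.3581 m/s

350.3581 m/s


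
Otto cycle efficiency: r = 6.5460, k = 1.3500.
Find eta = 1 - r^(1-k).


r^(k-1) = 1.9302
eta = 1 - 1/1.9302 = 0.4819 = 48.1906%

48.1906%


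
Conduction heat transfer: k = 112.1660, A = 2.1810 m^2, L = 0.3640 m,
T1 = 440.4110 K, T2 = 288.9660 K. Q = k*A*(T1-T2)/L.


dT = 151.4450 K
Q = 112.1660 * 2.1810 * 151.4450 / 0.3640 = 101781.8766 W

101781.8766 W


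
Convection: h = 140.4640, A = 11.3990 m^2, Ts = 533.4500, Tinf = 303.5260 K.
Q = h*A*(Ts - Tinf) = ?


dT = 229.9240 K
Q = 140.4640 * 11.3990 * 229.9240 = 368142.6139 W

368142.6139 W


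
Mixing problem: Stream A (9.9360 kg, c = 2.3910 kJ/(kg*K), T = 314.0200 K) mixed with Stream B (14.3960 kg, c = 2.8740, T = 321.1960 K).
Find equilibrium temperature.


num = 20749.3623
den = 65.1311
Tf = 318.5785 K

318.5785 K


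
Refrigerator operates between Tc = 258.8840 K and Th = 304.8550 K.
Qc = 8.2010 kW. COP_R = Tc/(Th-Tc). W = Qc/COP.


COP = 258.8840 / 45.9710 = 5.6315
W = 8.2010 / 5.6315 = 1.4563 kW

COP = 5.6315, W = 1.4563 kW


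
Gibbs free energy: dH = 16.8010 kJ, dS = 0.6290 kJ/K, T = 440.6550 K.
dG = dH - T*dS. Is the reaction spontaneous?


T*dS = 440.6550 * 0.6290 = 277.1720 kJ
dG = 16.8010 - 277.1720 = -260.3710 kJ (spontaneous)

dG = -260.3710 kJ, spontaneous


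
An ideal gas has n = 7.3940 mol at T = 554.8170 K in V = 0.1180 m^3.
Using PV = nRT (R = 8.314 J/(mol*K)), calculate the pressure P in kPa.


P = nRT/V = 7.3940 * 8.314 * 554.8170 / 0.1180
= 34106.6627 / 0.1180 = 289039.5143 Pa = 289.0395 kPa

289.0395 kPa


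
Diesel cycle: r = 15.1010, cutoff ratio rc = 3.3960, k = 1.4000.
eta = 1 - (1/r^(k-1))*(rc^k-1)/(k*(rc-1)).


r^(k-1) = 2.9621
rc^k = 5.5380
eta = 0.5433 = 54.3280%

54.3280%


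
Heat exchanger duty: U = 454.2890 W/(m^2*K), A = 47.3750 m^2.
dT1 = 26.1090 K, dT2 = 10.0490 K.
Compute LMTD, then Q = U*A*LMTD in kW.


LMTD = 16.8202 K
Q = 454.2890 * 47.3750 * 16.8202 = 362002.3676 W = 362.0024 kW

362.0024 kW


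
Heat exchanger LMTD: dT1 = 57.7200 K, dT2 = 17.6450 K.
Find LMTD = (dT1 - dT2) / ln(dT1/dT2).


dT1/dT2 = 3.2712
ln(dT1/dT2) = 1.1852
LMTD = 40.0750 / 1.1852 = 33.8142 K

33.8142 K


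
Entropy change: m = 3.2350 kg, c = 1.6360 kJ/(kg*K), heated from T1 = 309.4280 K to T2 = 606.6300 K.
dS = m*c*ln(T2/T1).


T2/T1 = 1.9605
ln(T2/T1) = 0.6732
dS = 3.2350 * 1.6360 * 0.6732 = 3.5629 kJ/K

3.5629 kJ/K


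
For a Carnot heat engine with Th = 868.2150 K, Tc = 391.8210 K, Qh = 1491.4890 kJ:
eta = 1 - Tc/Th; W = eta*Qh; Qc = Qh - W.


eta = 1 - 391.8210/868.2150 = 0.5487
W = 0.5487 * 1491.4890 = 818.3876 kJ
Qc = 1491.4890 - 818.3876 = 673.1014 kJ

eta = 54.8705%, W = 818.3876 kJ, Qc = 673.1014 kJ


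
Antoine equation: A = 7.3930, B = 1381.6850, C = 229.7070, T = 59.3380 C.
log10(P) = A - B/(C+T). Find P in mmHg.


C+T = 289.0450
B/(C+T) = 4.7802
log10(P) = 7.3930 - 4.7802 = 2.6128
P = 10^2.6128 = 410.0411 mmHg

410.0411 mmHg


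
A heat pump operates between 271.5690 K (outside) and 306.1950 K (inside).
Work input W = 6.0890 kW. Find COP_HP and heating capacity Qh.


COP = 306.1950 / 34.6260 = 8.8429
Qh = 8.8429 * 6.0890 = 53.8445 kW

COP = 8.8429, Qh = 53.8445 kW


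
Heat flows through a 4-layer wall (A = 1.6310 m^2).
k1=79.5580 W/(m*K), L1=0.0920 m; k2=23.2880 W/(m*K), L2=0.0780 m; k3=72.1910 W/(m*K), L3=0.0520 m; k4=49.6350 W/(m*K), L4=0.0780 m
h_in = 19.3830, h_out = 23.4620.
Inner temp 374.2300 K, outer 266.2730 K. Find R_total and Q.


R_conv_in = 1/(19.3830*1.6310) = 0.0316
R_1 = 0.0920/(79.5580*1.6310) = 0.0007
R_2 = 0.0780/(23.2880*1.6310) = 0.0021
R_3 = 0.0520/(72.1910*1.6310) = 0.0004
R_4 = 0.0780/(49.6350*1.6310) = 0.0010
R_conv_out = 1/(23.4620*1.6310) = 0.0261
R_total = 0.0619 K/W
Q = 107.9570 / 0.0619 = 1743.1511 W

R_total = 0.0619 K/W, Q = 1743.1511 W


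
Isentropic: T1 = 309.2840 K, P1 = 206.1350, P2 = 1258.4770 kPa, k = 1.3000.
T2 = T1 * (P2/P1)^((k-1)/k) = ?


(k-1)/k = 0.2308
(P2/P1)^exp = 1.5181
T2 = 309.2840 * 1.5181 = 469.5387 K

469.5387 K


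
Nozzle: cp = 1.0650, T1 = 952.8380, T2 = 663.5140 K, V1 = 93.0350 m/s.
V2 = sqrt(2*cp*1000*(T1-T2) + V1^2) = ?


dT = 289.3240 K
2*cp*1000*dT = 616260.1200
V1^2 = 8655.5112
V2 = sqrt(624915.6312) = 790.5161 m/s

790.5161 m/s


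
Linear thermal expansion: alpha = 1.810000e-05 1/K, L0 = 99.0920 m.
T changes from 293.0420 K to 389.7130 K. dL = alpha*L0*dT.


dT = 96.6710 K
dL = 1.810000e-05 * 99.0920 * 96.6710 = 0.173386 m
L_final = 99.265386 m

dL = 0.173386 m


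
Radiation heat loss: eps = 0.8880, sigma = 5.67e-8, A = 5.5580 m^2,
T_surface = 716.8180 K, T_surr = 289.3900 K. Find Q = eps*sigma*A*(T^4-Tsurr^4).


T^4 = 2.6402e+11
Tsurr^4 = 7.0135e+09
Q = 0.8880 * 5.67e-8 * 5.5580 * 2.5701e+11 = 71921.2859 W

71921.2859 W


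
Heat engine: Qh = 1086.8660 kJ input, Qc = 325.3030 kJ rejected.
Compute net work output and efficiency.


W = 1086.8660 - 325.3030 = 761.5630 kJ
eta = 761.5630 / 1086.8660 = 0.7007 = 70.0696%

W = 761.5630 kJ, eta = 70.0696%


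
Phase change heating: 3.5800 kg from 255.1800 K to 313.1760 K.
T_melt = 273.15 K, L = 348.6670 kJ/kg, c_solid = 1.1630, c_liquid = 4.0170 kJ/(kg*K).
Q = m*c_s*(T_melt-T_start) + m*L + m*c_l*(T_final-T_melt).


Q1 (sensible, solid) = 3.5800 * 1.1630 * 17.9700 = 74.8188 kJ
Q2 (latent) = 3.5800 * 348.6670 = 1248.2279 kJ
Q3 (sensible, liquid) = 3.5800 * 4.0170 * 40.0260 = 575.6083 kJ
Q_total = 1898.6550 kJ

1898.6550 kJ


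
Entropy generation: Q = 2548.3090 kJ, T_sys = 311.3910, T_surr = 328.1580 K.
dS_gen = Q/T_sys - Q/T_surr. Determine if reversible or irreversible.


dS_sys = 2548.3090/311.3910 = 8.1836 kJ/K
dS_surr = -2548.3090/328.1580 = -7.7655 kJ/K
dS_gen = 8.1836 - 7.7655 = 0.4181 kJ/K (irreversible)

dS_gen = 0.4181 kJ/K, irreversible


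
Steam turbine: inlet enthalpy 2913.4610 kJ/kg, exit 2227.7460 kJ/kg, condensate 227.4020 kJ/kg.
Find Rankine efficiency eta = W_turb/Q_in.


W = 685.7150 kJ/kg
Q_in = 2686.0590 kJ/kg
eta = 0.2553 = 25.5287%

eta = 25.5287%


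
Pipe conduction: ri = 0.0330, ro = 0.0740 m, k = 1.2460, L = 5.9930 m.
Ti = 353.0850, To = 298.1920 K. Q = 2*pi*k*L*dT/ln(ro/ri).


dT = 54.8930 K
ln(ro/ri) = 0.8076
Q = 2*pi*1.2460*5.9930*54.8930 / 0.8076 = 3189.2288 W

3189.2288 W


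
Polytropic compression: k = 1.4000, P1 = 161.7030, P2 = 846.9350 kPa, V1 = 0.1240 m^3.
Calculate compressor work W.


(k-1)/k = 0.2857
(P2/P1)^exp = 1.6050
W = 3.5000 * 161.7030 * 0.1240 * (1.6050 - 1) = 42.4561 kJ

42.4561 kJ


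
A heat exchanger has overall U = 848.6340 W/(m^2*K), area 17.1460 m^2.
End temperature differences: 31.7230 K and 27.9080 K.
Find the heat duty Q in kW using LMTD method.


LMTD = 29.7748 K
Q = 848.6340 * 17.1460 * 29.7748 = 433243.2084 W = 433.2432 kW

433.2432 kW


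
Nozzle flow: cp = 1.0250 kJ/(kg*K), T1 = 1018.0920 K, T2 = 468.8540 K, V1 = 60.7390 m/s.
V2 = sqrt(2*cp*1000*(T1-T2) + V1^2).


dT = 549.2380 K
2*cp*1000*dT = 1125937.9000
V1^2 = 3689.2261
V2 = sqrt(1129627.1261) = 1062.8392 m/s

1062.8392 m/s


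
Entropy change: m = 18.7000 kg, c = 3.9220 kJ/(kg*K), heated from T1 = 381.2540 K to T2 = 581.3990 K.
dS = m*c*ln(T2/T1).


T2/T1 = 1.5250
ln(T2/T1) = 0.4220
dS = 18.7000 * 3.9220 * 0.4220 = 30.9480 kJ/K

30.9480 kJ/K


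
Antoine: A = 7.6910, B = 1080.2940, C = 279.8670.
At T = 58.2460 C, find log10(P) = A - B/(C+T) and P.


C+T = 338.1130
B/(C+T) = 3.1951
log10(P) = 7.6910 - 3.1951 = 4.4959
P = 10^4.4959 = 31327.9574 mmHg

31327.9574 mmHg


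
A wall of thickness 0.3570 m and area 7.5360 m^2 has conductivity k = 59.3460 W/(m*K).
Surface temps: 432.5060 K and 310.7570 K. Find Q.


dT = 121.7490 K
Q = 59.3460 * 7.5360 * 121.7490 / 0.3570 = 152520.9595 W

152520.9595 W


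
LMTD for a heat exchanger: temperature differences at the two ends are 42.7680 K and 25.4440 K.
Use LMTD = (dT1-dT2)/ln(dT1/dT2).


dT1/dT2 = 1.6809
ln(dT1/dT2) = 0.5193
LMTD = 17.3240 / 0.5193 = 33.3596 K

33.3596 K


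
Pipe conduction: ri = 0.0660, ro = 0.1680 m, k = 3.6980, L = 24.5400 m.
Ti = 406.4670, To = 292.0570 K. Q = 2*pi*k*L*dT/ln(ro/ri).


dT = 114.4100 K
ln(ro/ri) = 0.9343
Q = 2*pi*3.6980*24.5400*114.4100 / 0.9343 = 69822.3845 W

69822.3845 W


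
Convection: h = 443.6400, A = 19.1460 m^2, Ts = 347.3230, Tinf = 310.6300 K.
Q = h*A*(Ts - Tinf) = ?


dT = 36.6930 K
Q = 443.6400 * 19.1460 * 36.6930 = 311667.8263 W

311667.8263 W


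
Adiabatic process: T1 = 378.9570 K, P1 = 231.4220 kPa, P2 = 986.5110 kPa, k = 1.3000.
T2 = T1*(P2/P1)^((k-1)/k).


(k-1)/k = 0.2308
(P2/P1)^exp = 1.3974
T2 = 378.9570 * 1.3974 = 529.5472 K

529.5472 K


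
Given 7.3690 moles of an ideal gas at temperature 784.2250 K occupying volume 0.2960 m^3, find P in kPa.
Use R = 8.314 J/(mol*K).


P = nRT/V = 7.3690 * 8.314 * 784.2250 / 0.2960
= 48046.2238 / 0.2960 = 162318.3235 Pa = 162.3183 kPa

162.3183 kPa


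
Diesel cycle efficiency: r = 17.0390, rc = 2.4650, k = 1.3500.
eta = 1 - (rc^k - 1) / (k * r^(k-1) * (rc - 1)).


r^(k-1) = 2.6978
rc^k = 3.3803
eta = 0.5539 = 55.3880%

55.3880%


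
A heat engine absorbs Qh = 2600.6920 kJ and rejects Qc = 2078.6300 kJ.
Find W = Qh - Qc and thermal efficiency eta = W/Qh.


W = 2600.6920 - 2078.6300 = 522.0620 kJ
eta = 522.0620 / 2600.6920 = 0.2007 = 20.0740%

W = 522.0620 kJ, eta = 20.0740%


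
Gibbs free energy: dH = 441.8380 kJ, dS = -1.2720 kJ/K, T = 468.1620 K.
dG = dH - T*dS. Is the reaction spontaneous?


T*dS = 468.1620 * -1.2720 = -595.5021 kJ
dG = 441.8380 + 595.5021 = 1037.3401 kJ (non-spontaneous)

dG = 1037.3401 kJ, non-spontaneous


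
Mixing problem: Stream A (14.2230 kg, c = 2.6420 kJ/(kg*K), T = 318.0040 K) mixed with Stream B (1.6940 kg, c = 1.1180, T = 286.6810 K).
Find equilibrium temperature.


num = 12492.6319
den = 39.4711
Tf = 316.5011 K

316.5011 K


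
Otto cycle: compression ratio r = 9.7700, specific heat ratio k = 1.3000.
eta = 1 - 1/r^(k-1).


r^(k-1) = 1.9814
eta = 1 - 1/1.9814 = 0.4953 = 49.5302%

49.5302%


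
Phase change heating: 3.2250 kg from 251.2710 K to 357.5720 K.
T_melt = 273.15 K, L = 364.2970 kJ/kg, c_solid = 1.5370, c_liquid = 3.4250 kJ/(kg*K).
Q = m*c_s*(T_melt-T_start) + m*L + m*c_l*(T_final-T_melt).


Q1 (sensible, solid) = 3.2250 * 1.5370 * 21.8790 = 108.4504 kJ
Q2 (latent) = 3.2250 * 364.2970 = 1174.8578 kJ
Q3 (sensible, liquid) = 3.2250 * 3.4250 * 84.4220 = 932.4938 kJ
Q_total = 2215.8020 kJ

2215.8020 kJ


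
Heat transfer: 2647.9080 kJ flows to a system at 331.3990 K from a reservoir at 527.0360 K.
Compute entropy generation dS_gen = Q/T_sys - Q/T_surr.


dS_sys = 2647.9080/331.3990 = 7.9901 kJ/K
dS_surr = -2647.9080/527.0360 = -5.0242 kJ/K
dS_gen = 7.9901 - 5.0242 = 2.9659 kJ/K (irreversible)

dS_gen = 2.9659 kJ/K, irreversible


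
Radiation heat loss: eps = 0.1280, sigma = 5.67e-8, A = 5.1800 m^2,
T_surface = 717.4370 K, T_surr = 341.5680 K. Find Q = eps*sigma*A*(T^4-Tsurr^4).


T^4 = 2.6493e+11
Tsurr^4 = 1.3612e+10
Q = 0.1280 * 5.67e-8 * 5.1800 * 2.5132e+11 = 9448.2474 W

9448.2474 W


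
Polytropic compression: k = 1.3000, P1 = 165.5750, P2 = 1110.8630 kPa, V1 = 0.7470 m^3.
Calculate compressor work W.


(k-1)/k = 0.2308
(P2/P1)^exp = 1.5516
W = 4.3333 * 165.5750 * 0.7470 * (1.5516 - 1) = 295.6184 kJ

295.6184 kJ


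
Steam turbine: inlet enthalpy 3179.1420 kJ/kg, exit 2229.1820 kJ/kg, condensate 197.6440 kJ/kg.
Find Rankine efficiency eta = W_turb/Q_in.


W = 949.9600 kJ/kg
Q_in = 2981.4980 kJ/kg
eta = 0.3186 = 31.8618%

eta = 31.8618%


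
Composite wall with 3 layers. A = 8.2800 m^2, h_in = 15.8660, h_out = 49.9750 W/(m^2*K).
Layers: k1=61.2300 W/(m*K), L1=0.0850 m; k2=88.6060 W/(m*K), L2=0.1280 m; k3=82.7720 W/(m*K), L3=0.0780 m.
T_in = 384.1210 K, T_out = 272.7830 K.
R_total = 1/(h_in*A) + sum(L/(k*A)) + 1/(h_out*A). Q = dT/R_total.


R_conv_in = 1/(15.8660*8.2800) = 0.0076
R_1 = 0.0850/(61.2300*8.2800) = 0.0002
R_2 = 0.1280/(88.6060*8.2800) = 0.0002
R_3 = 0.0780/(82.7720*8.2800) = 0.0001
R_conv_out = 1/(49.9750*8.2800) = 0.0024
R_total = 0.0105 K/W
Q = 111.3380 / 0.0105 = 10619.1292 W

R_total = 0.0105 K/W, Q = 10619.1292 W


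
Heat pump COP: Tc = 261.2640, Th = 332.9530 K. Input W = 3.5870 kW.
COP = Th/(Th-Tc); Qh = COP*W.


COP = 332.9530 / 71.6890 = 4.6444
Qh = 4.6444 * 3.5870 = 16.6595 kW

COP = 4.6444, Qh = 16.6595 kW


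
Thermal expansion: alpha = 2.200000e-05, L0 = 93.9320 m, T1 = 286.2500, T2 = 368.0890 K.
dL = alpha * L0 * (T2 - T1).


dT = 81.8390 K
dL = 2.200000e-05 * 93.9320 * 81.8390 = 0.169121 m
L_final = 94.101121 m

dL = 0.169121 m


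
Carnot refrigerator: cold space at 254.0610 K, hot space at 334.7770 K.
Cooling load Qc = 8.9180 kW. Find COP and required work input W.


COP = 254.0610 / 80.7160 = 3.1476
W = 8.9180 / 3.1476 = 2.8333 kW

COP = 3.1476, W = 2.8333 kW


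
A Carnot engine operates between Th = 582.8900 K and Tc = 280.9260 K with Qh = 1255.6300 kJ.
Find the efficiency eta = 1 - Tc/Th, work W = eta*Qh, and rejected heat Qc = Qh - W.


eta = 1 - 280.9260/582.8900 = 0.5180
W = 0.5180 * 1255.6300 = 650.4745 kJ
Qc = 1255.6300 - 650.4745 = 605.1555 kJ

eta = 51.8046%, W = 650.4745 kJ, Qc = 605.1555 kJ


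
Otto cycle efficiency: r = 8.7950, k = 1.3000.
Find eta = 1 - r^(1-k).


r^(k-1) = 1.9199
eta = 1 - 1/1.9199 = 0.4791 = 47.9130%

47.9130%


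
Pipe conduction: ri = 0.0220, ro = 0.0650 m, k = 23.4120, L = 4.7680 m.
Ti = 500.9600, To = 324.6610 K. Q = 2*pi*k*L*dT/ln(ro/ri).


dT = 176.2990 K
ln(ro/ri) = 1.0833
Q = 2*pi*23.4120*4.7680*176.2990 / 1.0833 = 114139.9741 W

114139.9741 W


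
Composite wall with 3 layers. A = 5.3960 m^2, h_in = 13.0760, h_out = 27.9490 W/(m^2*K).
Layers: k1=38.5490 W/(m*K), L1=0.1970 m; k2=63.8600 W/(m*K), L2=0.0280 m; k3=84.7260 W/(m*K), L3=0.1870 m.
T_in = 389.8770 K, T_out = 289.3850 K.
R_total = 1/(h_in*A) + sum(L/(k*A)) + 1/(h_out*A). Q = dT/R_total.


R_conv_in = 1/(13.0760*5.3960) = 0.0142
R_1 = 0.1970/(38.5490*5.3960) = 0.0009
R_2 = 0.0280/(63.8600*5.3960) = 8.1256e-05
R_3 = 0.1870/(84.7260*5.3960) = 0.0004
R_conv_out = 1/(27.9490*5.3960) = 0.0066
R_total = 0.0222 K/W
Q = 100.4920 / 0.0222 = 4518.3612 W

R_total = 0.0222 K/W, Q = 4518.3612 W


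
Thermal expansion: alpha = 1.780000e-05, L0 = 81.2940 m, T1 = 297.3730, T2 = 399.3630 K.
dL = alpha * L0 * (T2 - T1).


dT = 101.9900 K
dL = 1.780000e-05 * 81.2940 * 101.9900 = 0.147583 m
L_final = 81.441583 m

dL = 0.147583 m


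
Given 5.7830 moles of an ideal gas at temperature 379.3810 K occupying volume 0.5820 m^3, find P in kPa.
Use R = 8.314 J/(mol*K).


P = nRT/V = 5.7830 * 8.314 * 379.3810 / 0.5820
= 18240.5861 / 0.5820 = 31341.2133 Pa = 31.3412 kPa

31.3412 kPa


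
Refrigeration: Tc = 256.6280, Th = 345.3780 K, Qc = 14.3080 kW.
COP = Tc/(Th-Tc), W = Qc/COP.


COP = 256.6280 / 88.7500 = 2.8916
W = 14.3080 / 2.8916 = 4.9482 kW

COP = 2.8916, W = 4.9482 kW


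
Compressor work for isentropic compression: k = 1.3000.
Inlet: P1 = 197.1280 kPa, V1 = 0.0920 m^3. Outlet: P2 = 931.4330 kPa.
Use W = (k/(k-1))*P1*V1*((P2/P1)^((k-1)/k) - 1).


(k-1)/k = 0.2308
(P2/P1)^exp = 1.4310
W = 4.3333 * 197.1280 * 0.0920 * (1.4310 - 1) = 33.8695 kJ

33.8695 kJ


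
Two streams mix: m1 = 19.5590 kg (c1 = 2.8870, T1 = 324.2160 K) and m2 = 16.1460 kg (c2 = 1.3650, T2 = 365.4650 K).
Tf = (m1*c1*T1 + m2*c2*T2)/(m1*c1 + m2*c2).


num = 26362.0398
den = 78.5061
Tf = 335.7960 K

335.7960 K


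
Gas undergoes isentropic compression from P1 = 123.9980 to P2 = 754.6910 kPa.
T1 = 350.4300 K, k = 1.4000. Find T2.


(k-1)/k = 0.2857
(P2/P1)^exp = 1.6753
T2 = 350.4300 * 1.6753 = 587.0871 K

587.0871 K


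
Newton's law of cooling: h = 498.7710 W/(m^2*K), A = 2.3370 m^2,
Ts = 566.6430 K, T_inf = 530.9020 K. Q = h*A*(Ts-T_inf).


dT = 35.7410 K
Q = 498.7710 * 2.3370 * 35.7410 = 41660.7042 W

41660.7042 W


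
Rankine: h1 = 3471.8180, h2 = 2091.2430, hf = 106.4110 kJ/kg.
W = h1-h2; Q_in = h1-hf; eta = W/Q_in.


W = 1380.5750 kJ/kg
Q_in = 3365.4070 kJ/kg
eta = 0.4102 = 41.0225%

eta = 41.0225%


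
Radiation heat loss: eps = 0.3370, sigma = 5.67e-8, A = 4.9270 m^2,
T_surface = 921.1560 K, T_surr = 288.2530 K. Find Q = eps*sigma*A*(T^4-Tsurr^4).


T^4 = 7.2000e+11
Tsurr^4 = 6.9039e+09
Q = 0.3370 * 5.67e-8 * 4.9270 * 7.1310e+11 = 67134.2006 W

67134.2006 W


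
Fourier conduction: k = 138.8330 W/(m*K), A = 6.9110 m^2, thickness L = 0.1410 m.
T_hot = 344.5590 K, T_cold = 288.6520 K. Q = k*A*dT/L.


dT = 55.9070 K
Q = 138.8330 * 6.9110 * 55.9070 / 0.1410 = 380435.1856 W

380435.1856 W


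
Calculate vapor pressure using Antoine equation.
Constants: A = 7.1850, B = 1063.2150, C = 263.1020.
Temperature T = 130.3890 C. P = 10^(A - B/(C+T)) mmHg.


C+T = 393.4910
B/(C+T) = 2.7020
log10(P) = 7.1850 - 2.7020 = 4.4830
P = 10^4.4830 = 30408.4378 mmHg

30408.4378 mmHg


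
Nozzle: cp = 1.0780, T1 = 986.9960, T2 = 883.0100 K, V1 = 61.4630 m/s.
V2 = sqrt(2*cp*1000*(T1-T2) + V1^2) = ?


dT = 103.9860 K
2*cp*1000*dT = 224193.8160
V1^2 = 3777.7004
V2 = sqrt(227971.5164) = 477.4636 m/s

477.4636 m/s


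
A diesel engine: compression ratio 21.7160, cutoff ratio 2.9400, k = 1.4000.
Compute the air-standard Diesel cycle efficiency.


r^(k-1) = 3.4254
rc^k = 4.5257
eta = 0.6210 = 62.1030%

62.1030%


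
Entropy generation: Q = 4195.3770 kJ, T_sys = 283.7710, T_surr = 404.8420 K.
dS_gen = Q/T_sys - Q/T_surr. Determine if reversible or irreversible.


dS_sys = 4195.3770/283.7710 = 14.7844 kJ/K
dS_surr = -4195.3770/404.8420 = -10.3630 kJ/K
dS_gen = 14.7844 - 10.3630 = 4.4214 kJ/K (irreversible)

dS_gen = 4.4214 kJ/K, irreversible


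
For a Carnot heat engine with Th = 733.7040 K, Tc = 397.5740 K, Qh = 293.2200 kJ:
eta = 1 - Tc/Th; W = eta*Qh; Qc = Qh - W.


eta = 1 - 397.5740/733.7040 = 0.4581
W = 0.4581 * 293.2200 = 134.3322 kJ
Qc = 293.2200 - 134.3322 = 158.8878 kJ

eta = 45.8128%, W = 134.3322 kJ, Qc = 158.8878 kJ


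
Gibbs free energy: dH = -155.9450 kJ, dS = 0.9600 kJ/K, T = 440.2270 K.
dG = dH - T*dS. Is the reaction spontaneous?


T*dS = 440.2270 * 0.9600 = 422.6179 kJ
dG = -155.9450 - 422.6179 = -578.5629 kJ (spontaneous)

dG = -578.5629 kJ, spontaneous


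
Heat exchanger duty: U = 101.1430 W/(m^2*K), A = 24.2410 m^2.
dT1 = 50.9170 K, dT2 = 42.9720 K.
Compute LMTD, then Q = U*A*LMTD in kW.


LMTD = 46.8322 K
Q = 101.1430 * 24.2410 * 46.8322 = 114823.6175 W = 114.8236 kW

114.8236 kW


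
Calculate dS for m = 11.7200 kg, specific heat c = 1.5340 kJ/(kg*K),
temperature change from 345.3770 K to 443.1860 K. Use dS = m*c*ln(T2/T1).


T2/T1 = 1.2832
ln(T2/T1) = 0.2494
dS = 11.7200 * 1.5340 * 0.2494 = 4.4830 kJ/K

4.4830 kJ/K


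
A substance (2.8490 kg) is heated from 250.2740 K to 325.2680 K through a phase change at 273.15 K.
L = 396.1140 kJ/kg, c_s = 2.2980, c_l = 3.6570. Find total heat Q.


Q1 (sensible, solid) = 2.8490 * 2.2980 * 22.8760 = 149.7692 kJ
Q2 (latent) = 2.8490 * 396.1140 = 1128.5288 kJ
Q3 (sensible, liquid) = 2.8490 * 3.6570 * 52.1180 = 543.0067 kJ
Q_total = 1821.3047 kJ

1821.3047 kJ


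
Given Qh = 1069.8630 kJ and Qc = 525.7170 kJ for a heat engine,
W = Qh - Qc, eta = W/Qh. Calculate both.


W = 1069.8630 - 525.7170 = 544.1460 kJ
eta = 544.1460 / 1069.8630 = 0.5086 = 50.8613%

W = 544.1460 kJ, eta = 50.8613%


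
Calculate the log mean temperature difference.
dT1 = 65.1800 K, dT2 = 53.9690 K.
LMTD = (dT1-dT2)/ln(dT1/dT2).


dT1/dT2 = 1.2077
ln(dT1/dT2) = 0.1887
LMTD = 11.2110 / 0.1887 = 59.3983 K

59.3983 K


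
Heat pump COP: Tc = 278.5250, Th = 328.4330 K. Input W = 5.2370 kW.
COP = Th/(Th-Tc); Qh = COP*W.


COP = 328.4330 / 49.9080 = 6.5808
Qh = 6.5808 * 5.2370 = 34.4635 kW

COP = 6.5808, Qh = 34.4635 kW


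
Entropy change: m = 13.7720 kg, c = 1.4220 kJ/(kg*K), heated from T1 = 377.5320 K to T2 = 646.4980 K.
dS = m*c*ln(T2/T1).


T2/T1 = 1.7124
ln(T2/T1) = 0.5379
dS = 13.7720 * 1.4220 * 0.5379 = 10.5344 kJ/K

10.5344 kJ/K


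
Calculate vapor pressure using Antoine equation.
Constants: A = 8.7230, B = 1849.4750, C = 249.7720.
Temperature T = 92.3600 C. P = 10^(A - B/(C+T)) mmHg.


C+T = 342.1320
B/(C+T) = 5.4057
log10(P) = 8.7230 - 5.4057 = 3.3173
P = 10^3.3173 = 2076.1790 mmHg

2076.1790 mmHg


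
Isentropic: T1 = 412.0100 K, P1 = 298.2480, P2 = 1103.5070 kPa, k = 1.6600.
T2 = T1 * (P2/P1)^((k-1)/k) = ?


(k-1)/k = 0.3976
(P2/P1)^exp = 1.6823
T2 = 412.0100 * 1.6823 = 693.1347 K

693.1347 K


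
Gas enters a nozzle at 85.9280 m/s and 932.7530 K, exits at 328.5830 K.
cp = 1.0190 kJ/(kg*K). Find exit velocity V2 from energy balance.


dT = 604.1700 K
2*cp*1000*dT = 1231298.4600
V1^2 = 7383.6212
V2 = sqrt(1238682.0812) = 1112.9610 m/s

1112.9610 m/s


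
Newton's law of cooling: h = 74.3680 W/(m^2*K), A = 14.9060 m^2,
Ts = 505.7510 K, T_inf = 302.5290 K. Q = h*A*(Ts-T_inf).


dT = 203.2220 K
Q = 74.3680 * 14.9060 * 203.2220 = 225277.5634 W

225277.5634 W


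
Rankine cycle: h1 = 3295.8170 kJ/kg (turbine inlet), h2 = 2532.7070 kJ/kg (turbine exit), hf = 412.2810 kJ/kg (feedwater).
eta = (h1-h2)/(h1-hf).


W = 763.1100 kJ/kg
Q_in = 2883.5360 kJ/kg
eta = 0.2646 = 26.4644%

eta = 26.4644%


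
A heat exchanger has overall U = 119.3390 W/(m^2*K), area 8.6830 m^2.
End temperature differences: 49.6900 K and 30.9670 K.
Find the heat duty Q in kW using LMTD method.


LMTD = 39.5934 K
Q = 119.3390 * 8.6830 * 39.5934 = 41027.5167 W = 41.0275 kW

41.0275 kW


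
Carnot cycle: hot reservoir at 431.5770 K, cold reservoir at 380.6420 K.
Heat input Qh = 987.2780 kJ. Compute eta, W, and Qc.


eta = 1 - 380.6420/431.5770 = 0.1180
W = 0.1180 * 987.2780 = 116.5192 kJ
Qc = 987.2780 - 116.5192 = 870.7588 kJ

eta = 11.8021%, W = 116.5192 kJ, Qc = 870.7588 kJ


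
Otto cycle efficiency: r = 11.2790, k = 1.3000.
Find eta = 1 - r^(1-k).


r^(k-1) = 2.0686
eta = 1 - 1/2.0686 = 0.5166 = 51.6586%

51.6586%


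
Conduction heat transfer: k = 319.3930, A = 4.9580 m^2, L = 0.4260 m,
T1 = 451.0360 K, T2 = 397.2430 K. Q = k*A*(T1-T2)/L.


dT = 53.7930 K
Q = 319.3930 * 4.9580 * 53.7930 / 0.4260 = 199962.2810 W

199962.2810 W


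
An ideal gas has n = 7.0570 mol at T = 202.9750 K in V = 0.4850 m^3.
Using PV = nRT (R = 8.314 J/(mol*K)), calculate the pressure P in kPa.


P = nRT/V = 7.0570 * 8.314 * 202.9750 / 0.4850
= 11908.9285 / 0.4850 = 24554.4917 Pa = 24.5545 kPa

24.5545 kPa


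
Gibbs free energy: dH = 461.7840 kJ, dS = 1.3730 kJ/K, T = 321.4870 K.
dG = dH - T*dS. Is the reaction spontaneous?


T*dS = 321.4870 * 1.3730 = 441.4017 kJ
dG = 461.7840 - 441.4017 = 20.3823 kJ (non-spontaneous)

dG = 20.3823 kJ, non-spontaneous


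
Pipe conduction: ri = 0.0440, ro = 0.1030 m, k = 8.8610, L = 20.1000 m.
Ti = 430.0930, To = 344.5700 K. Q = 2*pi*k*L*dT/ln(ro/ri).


dT = 85.5230 K
ln(ro/ri) = 0.8505
Q = 2*pi*8.8610*20.1000*85.5230 / 0.8505 = 112524.5218 W

112524.5218 W


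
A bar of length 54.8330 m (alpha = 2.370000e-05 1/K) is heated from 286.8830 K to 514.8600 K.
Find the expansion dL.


dT = 227.9770 K
dL = 2.370000e-05 * 54.8330 * 227.9770 = 0.296266 m
L_final = 55.129266 m

dL = 0.296266 m


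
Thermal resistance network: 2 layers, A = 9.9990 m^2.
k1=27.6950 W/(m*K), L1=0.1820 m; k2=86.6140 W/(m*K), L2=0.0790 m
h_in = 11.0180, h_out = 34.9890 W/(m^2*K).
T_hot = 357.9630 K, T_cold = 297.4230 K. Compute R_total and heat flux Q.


R_conv_in = 1/(11.0180*9.9990) = 0.0091
R_1 = 0.1820/(27.6950*9.9990) = 0.0007
R_2 = 0.0790/(86.6140*9.9990) = 9.1218e-05
R_conv_out = 1/(34.9890*9.9990) = 0.0029
R_total = 0.0127 K/W
Q = 60.5400 / 0.0127 = 4773.0422 W

R_total = 0.0127 K/W, Q = 4773.0422 W


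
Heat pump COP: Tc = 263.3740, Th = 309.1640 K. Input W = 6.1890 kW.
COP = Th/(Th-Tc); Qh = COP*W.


COP = 309.1640 / 45.7900 = 6.7518
Qh = 6.7518 * 6.1890 = 41.7868 kW

COP = 6.7518, Qh = 41.7868 kW


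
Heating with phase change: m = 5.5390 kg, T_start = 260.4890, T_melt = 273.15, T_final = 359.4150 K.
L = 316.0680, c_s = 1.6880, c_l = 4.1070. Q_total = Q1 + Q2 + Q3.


Q1 (sensible, solid) = 5.5390 * 1.6880 * 12.6610 = 118.3782 kJ
Q2 (latent) = 5.5390 * 316.0680 = 1750.7007 kJ
Q3 (sensible, liquid) = 5.5390 * 4.1070 * 86.2650 = 1962.4143 kJ
Q_total = 3831.4932 kJ

3831.4932 kJ


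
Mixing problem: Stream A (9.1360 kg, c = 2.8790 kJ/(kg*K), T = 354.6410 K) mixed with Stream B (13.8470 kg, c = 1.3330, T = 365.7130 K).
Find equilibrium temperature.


num = 16078.3097
den = 44.7606
Tf = 359.2068 K

359.2068 K


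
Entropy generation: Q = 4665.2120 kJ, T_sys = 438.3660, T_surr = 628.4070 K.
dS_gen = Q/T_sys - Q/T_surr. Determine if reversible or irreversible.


dS_sys = 4665.2120/438.3660 = 10.6423 kJ/K
dS_surr = -4665.2120/628.4070 = -7.4239 kJ/K
dS_gen = 10.6423 - 7.4239 = 3.2184 kJ/K (irreversible)

dS_gen = 3.2184 kJ/K, irreversible


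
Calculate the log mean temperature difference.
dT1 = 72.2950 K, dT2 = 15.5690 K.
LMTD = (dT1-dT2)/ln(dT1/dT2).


dT1/dT2 = 4.6435
ln(dT1/dT2) = 1.5355
LMTD = 56.7260 / 1.5355 = 36.9437 K

36.9437 K


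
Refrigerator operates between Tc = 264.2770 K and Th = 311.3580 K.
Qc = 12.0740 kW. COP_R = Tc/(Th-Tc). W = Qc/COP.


COP = 264.2770 / 47.0810 = 5.6132
W = 12.0740 / 5.6132 = 2.1510 kW

COP = 5.6132, W = 2.1510 kW


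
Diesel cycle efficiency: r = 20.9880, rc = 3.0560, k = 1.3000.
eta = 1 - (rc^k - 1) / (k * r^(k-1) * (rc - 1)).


r^(k-1) = 2.4922
rc^k = 4.2727
eta = 0.5087 = 50.8703%

50.8703%


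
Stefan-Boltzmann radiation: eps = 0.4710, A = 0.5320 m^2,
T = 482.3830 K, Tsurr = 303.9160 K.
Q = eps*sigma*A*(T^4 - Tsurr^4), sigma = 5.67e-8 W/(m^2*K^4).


T^4 = 5.4146e+10
Tsurr^4 = 8.5313e+09
Q = 0.4710 * 5.67e-8 * 0.5320 * 4.5615e+10 = 648.0709 W

648.0709 W


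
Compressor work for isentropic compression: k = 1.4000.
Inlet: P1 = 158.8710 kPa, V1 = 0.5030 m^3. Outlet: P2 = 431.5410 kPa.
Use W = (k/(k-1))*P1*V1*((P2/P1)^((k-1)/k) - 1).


(k-1)/k = 0.2857
(P2/P1)^exp = 1.3304
W = 3.5000 * 158.8710 * 0.5030 * (1.3304 - 1) = 92.4201 kJ

92.4201 kJ


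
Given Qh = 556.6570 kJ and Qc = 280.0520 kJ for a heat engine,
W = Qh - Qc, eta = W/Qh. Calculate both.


W = 556.6570 - 280.0520 = 276.6050 kJ
eta = 276.6050 / 556.6570 = 0.4969 = 49.6904%

W = 276.6050 kJ, eta = 49.6904%


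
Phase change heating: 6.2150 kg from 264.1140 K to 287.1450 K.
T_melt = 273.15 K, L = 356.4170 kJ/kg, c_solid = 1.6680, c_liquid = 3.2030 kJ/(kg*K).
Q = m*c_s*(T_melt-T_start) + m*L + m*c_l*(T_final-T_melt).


Q1 (sensible, solid) = 6.2150 * 1.6680 * 9.0360 = 93.6728 kJ
Q2 (latent) = 6.2150 * 356.4170 = 2215.1317 kJ
Q3 (sensible, liquid) = 6.2150 * 3.2030 * 13.9950 = 278.5935 kJ
Q_total = 2587.3979 kJ

2587.3979 kJ


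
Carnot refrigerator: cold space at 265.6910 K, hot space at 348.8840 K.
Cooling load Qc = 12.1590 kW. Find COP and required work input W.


COP = 265.6910 / 83.1930 = 3.1937
W = 12.1590 / 3.1937 = 3.8072 kW

COP = 3.1937, W = 3.8072 kW


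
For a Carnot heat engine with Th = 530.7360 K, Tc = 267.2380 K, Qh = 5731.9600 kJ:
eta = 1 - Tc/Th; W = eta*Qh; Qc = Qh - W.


eta = 1 - 267.2380/530.7360 = 0.4965
W = 0.4965 * 5731.9600 = 2845.7840 kJ
Qc = 5731.9600 - 2845.7840 = 2886.1760 kJ

eta = 49.6477%, W = 2845.7840 kJ, Qc = 2886.1760 kJ


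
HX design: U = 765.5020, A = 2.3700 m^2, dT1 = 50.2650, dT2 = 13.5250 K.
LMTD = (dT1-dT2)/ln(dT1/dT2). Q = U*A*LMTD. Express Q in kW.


LMTD = 27.9866 K
Q = 765.5020 * 2.3700 * 27.9866 = 50774.4764 W = 50.7745 kW

50.7745 kW


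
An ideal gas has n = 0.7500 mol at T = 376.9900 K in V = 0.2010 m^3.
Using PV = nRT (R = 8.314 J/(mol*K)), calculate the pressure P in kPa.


P = nRT/V = 0.7500 * 8.314 * 376.9900 / 0.2010
= 2350.7211 / 0.2010 = 11695.1301 Pa = 11.6951 kPa

11.6951 kPa


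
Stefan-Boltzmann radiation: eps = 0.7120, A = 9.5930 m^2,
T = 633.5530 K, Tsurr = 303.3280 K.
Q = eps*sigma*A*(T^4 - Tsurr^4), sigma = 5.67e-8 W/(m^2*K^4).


T^4 = 1.6111e+11
Tsurr^4 = 8.4654e+09
Q = 0.7120 * 5.67e-8 * 9.5930 * 1.5265e+11 = 59116.4883 W

59116.4883 W


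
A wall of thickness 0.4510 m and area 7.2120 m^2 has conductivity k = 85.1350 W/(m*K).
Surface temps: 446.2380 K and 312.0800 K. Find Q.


dT = 134.1580 K
Q = 85.1350 * 7.2120 * 134.1580 / 0.4510 = 182643.3616 W

182643.3616 W


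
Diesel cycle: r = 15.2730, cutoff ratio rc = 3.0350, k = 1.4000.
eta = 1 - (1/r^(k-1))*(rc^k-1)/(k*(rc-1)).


r^(k-1) = 2.9756
rc^k = 4.7318
eta = 0.5598 = 55.9799%

55.9799%


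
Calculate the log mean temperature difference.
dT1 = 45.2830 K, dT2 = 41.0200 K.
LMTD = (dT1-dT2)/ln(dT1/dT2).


dT1/dT2 = 1.1039
ln(dT1/dT2) = 0.0989
LMTD = 4.2630 / 0.0989 = 43.1164 K

43.1164 K


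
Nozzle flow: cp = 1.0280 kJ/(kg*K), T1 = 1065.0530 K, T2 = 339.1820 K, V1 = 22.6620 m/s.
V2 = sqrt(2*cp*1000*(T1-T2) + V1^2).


dT = 725.8710 K
2*cp*1000*dT = 1492390.7760
V1^2 = 513.5662
V2 = sqrt(1492904.3422) = 1221.8446 m/s

1221.8446 m/s


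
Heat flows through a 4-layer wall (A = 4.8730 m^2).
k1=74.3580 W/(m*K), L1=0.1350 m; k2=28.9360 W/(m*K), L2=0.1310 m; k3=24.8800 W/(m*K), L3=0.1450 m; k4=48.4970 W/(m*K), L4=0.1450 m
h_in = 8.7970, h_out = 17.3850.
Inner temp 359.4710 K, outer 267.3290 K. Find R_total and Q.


R_conv_in = 1/(8.7970*4.8730) = 0.0233
R_1 = 0.1350/(74.3580*4.8730) = 0.0004
R_2 = 0.1310/(28.9360*4.8730) = 0.0009
R_3 = 0.1450/(24.8800*4.8730) = 0.0012
R_4 = 0.1450/(48.4970*4.8730) = 0.0006
R_conv_out = 1/(17.3850*4.8730) = 0.0118
R_total = 0.0382 K/W
Q = 92.1420 / 0.0382 = 2409.4021 W

R_total = 0.0382 K/W, Q = 2409.4021 W


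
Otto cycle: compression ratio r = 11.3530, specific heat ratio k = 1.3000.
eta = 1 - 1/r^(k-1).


r^(k-1) = 2.0727
eta = 1 - 1/2.0727 = 0.5175 = 51.7534%

51.7534%


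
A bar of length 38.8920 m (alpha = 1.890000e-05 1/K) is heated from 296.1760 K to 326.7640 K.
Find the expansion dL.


dT = 30.5880 K
dL = 1.890000e-05 * 38.8920 * 30.5880 = 0.022484 m
L_final = 38.914484 m

dL = 0.022484 m


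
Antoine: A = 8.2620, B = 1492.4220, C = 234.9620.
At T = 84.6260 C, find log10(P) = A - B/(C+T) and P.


C+T = 319.5880
B/(C+T) = 4.6698
log10(P) = 8.2620 - 4.6698 = 3.5922
P = 10^3.5922 = 3909.9287 mmHg

3909.9287 mmHg


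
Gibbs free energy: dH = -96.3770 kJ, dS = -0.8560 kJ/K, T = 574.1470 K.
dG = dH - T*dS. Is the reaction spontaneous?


T*dS = 574.1470 * -0.8560 = -491.4698 kJ
dG = -96.3770 + 491.4698 = 395.0928 kJ (non-spontaneous)

dG = 395.0928 kJ, non-spontaneous


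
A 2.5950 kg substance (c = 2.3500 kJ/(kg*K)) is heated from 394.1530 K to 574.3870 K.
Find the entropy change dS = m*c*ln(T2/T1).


T2/T1 = 1.4573
ln(T2/T1) = 0.3766
dS = 2.5950 * 2.3500 * 0.3766 = 2.2964 kJ/K

2.2964 kJ/K


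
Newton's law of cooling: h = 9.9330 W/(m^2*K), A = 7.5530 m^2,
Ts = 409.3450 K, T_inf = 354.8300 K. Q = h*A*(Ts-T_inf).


dT = 54.5150 K
Q = 9.9330 * 7.5530 * 54.5150 = 4089.9306 W

4089.9306 W


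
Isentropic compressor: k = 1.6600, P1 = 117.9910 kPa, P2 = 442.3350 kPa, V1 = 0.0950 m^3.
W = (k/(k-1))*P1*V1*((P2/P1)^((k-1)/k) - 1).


(k-1)/k = 0.3976
(P2/P1)^exp = 1.6911
W = 2.5152 * 117.9910 * 0.0950 * (1.6911 - 1) = 19.4849 kJ

19.4849 kJ


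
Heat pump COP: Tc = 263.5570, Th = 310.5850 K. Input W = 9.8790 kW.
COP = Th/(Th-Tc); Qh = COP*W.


COP = 310.5850 / 47.0280 = 6.6043
Qh = 6.6043 * 9.8790 = 65.2435 kW

COP = 6.6043, Qh = 65.2435 kW


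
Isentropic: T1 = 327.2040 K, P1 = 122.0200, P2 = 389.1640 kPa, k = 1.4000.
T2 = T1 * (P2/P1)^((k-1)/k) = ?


(k-1)/k = 0.2857
(P2/P1)^exp = 1.3929
T2 = 327.2040 * 1.3929 = 455.7570 K

455.7570 K
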